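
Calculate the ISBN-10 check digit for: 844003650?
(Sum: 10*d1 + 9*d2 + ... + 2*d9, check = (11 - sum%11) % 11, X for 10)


Weighted sum: 202
202 mod 11 = 4

Check digit: 7


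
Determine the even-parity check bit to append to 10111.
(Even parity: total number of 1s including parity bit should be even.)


Number of 1s in data: 4
Parity bit: 0

0


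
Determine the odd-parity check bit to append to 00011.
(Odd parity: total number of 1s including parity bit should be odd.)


Number of 1s in data: 2
Parity bit: 1

1


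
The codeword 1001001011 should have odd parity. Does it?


Number of 1s: 5

Yes, parity is correct (5 ones)


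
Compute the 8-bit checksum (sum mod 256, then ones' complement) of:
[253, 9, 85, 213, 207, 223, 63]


Sum = 1053 mod 256 = 29
Complement = 226

226


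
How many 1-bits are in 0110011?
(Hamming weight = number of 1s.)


Counting 1s in 0110011

4


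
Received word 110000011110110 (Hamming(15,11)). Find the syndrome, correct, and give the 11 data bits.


Syndrome = 0: no error detected

Data: 00001110110 (no errors)


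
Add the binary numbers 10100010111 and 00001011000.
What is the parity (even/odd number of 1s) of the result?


10100010111 = 1303
00001011000 = 88
Sum = 1391 = 10101101111
1s count = 8

even parity (8 ones in 10101101111)


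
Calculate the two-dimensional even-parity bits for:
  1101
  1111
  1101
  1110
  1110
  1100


Row parities: 101110
Column parities: 0011

Row P: 101110, Col P: 0011, Corner: 0


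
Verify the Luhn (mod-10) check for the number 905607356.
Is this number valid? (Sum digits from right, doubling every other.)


Luhn sum = 32
32 mod 10 = 2

Invalid (Luhn sum mod 10 = 2)


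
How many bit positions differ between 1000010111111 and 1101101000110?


XOR: 0101111111001
Count of 1s: 9

9


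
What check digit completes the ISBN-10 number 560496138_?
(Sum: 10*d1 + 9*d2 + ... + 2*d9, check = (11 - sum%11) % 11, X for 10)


Weighted sum: 245
245 mod 11 = 3

Check digit: 8


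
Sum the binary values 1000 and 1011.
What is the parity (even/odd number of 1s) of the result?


1000 = 8
1011 = 11
Sum = 19 = 10011
1s count = 3

odd parity (3 ones in 10011)


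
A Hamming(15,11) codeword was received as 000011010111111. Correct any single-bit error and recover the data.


Syndrome = 10: error at position 10

Data: 01100011111 (corrected bit 10)


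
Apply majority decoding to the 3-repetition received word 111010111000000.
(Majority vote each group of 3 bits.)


Groups: 111, 010, 111, 000, 000
Majority votes: 10100

10100


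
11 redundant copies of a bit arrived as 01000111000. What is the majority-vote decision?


Ones: 4 out of 11
Threshold: 6

0 (4/11 voted 1)


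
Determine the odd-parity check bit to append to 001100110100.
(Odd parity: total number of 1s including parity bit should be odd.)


Number of 1s in data: 5
Parity bit: 0

0


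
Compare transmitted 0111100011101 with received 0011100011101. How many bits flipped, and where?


XOR: 0100000000000

1 error(s) at position(s): 1


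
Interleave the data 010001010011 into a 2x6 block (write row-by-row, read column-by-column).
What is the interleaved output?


Matrix:
  010001
  010011
Read columns: 001100000111

001100000111


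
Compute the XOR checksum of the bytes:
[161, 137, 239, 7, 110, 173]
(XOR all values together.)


XOR chain: 161 ^ 137 ^ 239 ^ 7 ^ 110 ^ 173 = 3

3


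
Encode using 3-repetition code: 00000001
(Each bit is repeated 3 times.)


Each bit -> 3 copies

000000000000000000000111


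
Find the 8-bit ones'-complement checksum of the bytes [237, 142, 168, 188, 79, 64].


Sum = 878 mod 256 = 110
Complement = 145

145


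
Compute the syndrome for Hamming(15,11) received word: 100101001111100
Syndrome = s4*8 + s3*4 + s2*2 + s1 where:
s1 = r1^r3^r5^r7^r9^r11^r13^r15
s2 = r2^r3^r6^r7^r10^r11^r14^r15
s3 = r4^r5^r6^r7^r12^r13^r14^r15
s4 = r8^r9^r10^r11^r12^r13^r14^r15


s1=0, s2=1, s3=0, s4=1

Syndrome = 10 (error at position 10)


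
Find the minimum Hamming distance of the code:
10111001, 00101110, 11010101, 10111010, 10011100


Comparing all pairs, minimum distance: 2
Can detect 1 errors, correct 0 errors

2


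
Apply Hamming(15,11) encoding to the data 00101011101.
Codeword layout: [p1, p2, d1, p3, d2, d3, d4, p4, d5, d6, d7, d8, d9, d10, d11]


Parity bits: p1=0, p2=1, p3=0, p4=1

010001011011101


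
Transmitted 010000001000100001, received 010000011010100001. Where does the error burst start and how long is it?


XOR: 000000010010000000

Burst at position 7, length 4


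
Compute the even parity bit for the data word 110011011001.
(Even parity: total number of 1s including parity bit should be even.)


Number of 1s in data: 7
Parity bit: 1

1


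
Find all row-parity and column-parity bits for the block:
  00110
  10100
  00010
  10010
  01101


Row parities: 00101
Column parities: 01111

Row P: 00101, Col P: 01111, Corner: 0


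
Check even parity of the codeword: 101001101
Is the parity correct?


Number of 1s: 5

No, parity error (5 ones)


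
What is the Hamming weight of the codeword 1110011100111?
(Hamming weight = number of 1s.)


Counting 1s in 1110011100111

9


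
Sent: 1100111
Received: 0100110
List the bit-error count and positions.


XOR: 1000001

2 error(s) at position(s): 0, 6


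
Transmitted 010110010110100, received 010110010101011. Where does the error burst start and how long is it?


XOR: 000000000011111

Burst at position 10, length 5


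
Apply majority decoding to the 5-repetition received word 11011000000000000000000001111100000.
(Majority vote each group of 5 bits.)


Groups: 11011, 00000, 00000, 00000, 00000, 11111, 00000
Majority votes: 1000010

1000010


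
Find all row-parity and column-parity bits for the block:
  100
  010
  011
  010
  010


Row parities: 11011
Column parities: 101

Row P: 11011, Col P: 101, Corner: 0


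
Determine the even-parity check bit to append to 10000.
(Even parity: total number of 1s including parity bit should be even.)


Number of 1s in data: 1
Parity bit: 1

1


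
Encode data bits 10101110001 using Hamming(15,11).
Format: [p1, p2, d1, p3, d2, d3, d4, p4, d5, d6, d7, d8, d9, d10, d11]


Parity bits: p1=0, p2=1, p3=0, p4=0

011001001110001


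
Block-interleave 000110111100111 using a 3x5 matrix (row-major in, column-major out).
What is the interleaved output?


Matrix:
  00011
  01111
  00111
Read columns: 000010011111111

000010011111111


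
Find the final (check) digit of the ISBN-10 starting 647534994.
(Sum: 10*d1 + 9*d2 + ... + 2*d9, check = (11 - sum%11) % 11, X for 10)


Weighted sum: 296
296 mod 11 = 10

Check digit: 1


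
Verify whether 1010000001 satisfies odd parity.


Number of 1s: 3

Yes, parity is correct (3 ones)


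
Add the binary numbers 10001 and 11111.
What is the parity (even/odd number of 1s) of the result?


10001 = 17
11111 = 31
Sum = 48 = 110000
1s count = 2

even parity (2 ones in 110000)


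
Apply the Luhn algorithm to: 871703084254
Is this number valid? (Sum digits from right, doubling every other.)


Luhn sum = 49
49 mod 10 = 9

Invalid (Luhn sum mod 10 = 9)


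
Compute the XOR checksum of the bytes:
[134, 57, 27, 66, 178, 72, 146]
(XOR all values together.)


XOR chain: 134 ^ 57 ^ 27 ^ 66 ^ 178 ^ 72 ^ 146 = 142

142


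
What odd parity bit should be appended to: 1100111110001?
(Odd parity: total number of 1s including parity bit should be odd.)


Number of 1s in data: 8
Parity bit: 1

1


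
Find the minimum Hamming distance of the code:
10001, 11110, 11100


Comparing all pairs, minimum distance: 1
Can detect 0 errors, correct 0 errors

1


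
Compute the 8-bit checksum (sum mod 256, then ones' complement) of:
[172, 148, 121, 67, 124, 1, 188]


Sum = 821 mod 256 = 53
Complement = 202

202


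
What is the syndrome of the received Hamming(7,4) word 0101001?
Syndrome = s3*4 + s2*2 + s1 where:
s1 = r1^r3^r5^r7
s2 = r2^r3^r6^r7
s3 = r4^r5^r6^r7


s1=1, s2=0, s3=0

Syndrome = 1 (error at position 1)


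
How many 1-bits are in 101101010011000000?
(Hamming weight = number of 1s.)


Counting 1s in 101101010011000000

7


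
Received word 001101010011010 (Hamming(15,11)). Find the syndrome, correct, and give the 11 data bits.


Syndrome = 0: no error detected

Data: 10100011010 (no errors)


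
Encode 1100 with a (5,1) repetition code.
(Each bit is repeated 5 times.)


Each bit -> 5 copies

11111111110000000000


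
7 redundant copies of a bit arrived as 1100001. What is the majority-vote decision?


Ones: 3 out of 7
Threshold: 4

0 (3/7 voted 1)


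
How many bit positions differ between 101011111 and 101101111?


XOR: 000110000
Count of 1s: 2

2


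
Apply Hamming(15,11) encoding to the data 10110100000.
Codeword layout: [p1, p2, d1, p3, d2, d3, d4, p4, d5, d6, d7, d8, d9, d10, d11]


Parity bits: p1=0, p2=0, p3=0, p4=1

001001110100000


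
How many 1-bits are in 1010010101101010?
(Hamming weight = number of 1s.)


Counting 1s in 1010010101101010

8


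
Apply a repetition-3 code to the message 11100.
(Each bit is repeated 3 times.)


Each bit -> 3 copies

111111111000000


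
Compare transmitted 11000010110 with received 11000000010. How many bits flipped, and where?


XOR: 00000010100

2 error(s) at position(s): 6, 8


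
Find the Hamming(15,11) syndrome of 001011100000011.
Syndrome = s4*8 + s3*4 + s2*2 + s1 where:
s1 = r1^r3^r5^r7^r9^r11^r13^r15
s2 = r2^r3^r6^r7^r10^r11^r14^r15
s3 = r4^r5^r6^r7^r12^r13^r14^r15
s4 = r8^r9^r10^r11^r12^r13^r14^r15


s1=0, s2=1, s3=1, s4=0

Syndrome = 6 (error at position 6)


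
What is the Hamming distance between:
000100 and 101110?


XOR: 101010
Count of 1s: 3

3


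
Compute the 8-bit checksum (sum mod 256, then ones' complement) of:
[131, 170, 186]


Sum = 487 mod 256 = 231
Complement = 24

24


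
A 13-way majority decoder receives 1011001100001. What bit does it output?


Ones: 6 out of 13
Threshold: 7

0 (6/13 voted 1)


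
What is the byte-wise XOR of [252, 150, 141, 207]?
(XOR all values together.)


XOR chain: 252 ^ 150 ^ 141 ^ 207 = 40

40


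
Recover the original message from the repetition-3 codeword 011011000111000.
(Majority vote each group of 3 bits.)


Groups: 011, 011, 000, 111, 000
Majority votes: 11010

11010


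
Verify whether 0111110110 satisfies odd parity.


Number of 1s: 7

Yes, parity is correct (7 ones)


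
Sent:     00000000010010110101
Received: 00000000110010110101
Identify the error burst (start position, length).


XOR: 00000000100000000000

Burst at position 8, length 1


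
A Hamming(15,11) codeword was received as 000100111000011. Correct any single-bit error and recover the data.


Syndrome = 3: error at position 3

Data: 10011000011 (corrected bit 3)


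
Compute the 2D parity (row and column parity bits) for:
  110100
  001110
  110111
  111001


Row parities: 1110
Column parities: 110100

Row P: 1110, Col P: 110100, Corner: 1


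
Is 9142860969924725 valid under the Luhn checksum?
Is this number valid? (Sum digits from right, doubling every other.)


Luhn sum = 89
89 mod 10 = 9

Invalid (Luhn sum mod 10 = 9)


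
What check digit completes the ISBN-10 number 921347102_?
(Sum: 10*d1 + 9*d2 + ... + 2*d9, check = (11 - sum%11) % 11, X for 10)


Weighted sum: 204
204 mod 11 = 6

Check digit: 5


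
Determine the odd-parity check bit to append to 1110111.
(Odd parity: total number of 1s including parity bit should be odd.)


Number of 1s in data: 6
Parity bit: 1

1


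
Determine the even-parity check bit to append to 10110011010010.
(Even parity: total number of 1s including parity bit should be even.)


Number of 1s in data: 7
Parity bit: 1

1


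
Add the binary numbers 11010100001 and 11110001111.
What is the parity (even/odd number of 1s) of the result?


11010100001 = 1697
11110001111 = 1935
Sum = 3632 = 111000110000
1s count = 5

odd parity (5 ones in 111000110000)


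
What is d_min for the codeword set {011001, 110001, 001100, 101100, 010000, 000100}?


Comparing all pairs, minimum distance: 1
Can detect 0 errors, correct 0 errors

1


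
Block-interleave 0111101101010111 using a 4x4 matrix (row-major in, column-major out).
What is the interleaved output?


Matrix:
  0111
  1011
  0101
  0111
Read columns: 0100101111011111

0100101111011111


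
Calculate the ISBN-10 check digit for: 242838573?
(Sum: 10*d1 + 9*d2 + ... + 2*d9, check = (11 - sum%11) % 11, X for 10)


Weighted sum: 233
233 mod 11 = 2

Check digit: 9


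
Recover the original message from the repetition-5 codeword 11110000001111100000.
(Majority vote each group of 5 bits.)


Groups: 11110, 00000, 11111, 00000
Majority votes: 1010

1010


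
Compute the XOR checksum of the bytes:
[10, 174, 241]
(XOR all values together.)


XOR chain: 10 ^ 174 ^ 241 = 85

85


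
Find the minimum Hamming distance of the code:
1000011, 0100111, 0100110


Comparing all pairs, minimum distance: 1
Can detect 0 errors, correct 0 errors

1


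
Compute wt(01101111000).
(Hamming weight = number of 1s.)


Counting 1s in 01101111000

6


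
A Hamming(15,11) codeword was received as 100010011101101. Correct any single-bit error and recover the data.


Syndrome = 1: error at position 1

Data: 01001101101 (corrected bit 1)


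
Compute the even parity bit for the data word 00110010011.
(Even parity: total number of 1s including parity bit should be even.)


Number of 1s in data: 5
Parity bit: 1

1


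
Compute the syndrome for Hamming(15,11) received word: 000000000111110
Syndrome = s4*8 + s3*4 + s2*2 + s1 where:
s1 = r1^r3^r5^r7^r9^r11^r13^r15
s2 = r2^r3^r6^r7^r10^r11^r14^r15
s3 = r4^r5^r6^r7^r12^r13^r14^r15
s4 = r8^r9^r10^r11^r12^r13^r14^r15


s1=0, s2=1, s3=1, s4=1

Syndrome = 14 (error at position 14)


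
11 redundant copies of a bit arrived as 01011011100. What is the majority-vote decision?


Ones: 6 out of 11
Threshold: 6

1 (6/11 voted 1)


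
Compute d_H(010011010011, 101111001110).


XOR: 111100011101
Count of 1s: 8

8


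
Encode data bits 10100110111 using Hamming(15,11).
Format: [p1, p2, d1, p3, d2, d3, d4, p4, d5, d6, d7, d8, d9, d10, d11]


Parity bits: p1=0, p2=0, p3=0, p4=1

001001010110111


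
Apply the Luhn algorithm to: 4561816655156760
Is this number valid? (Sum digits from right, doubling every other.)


Luhn sum = 60
60 mod 10 = 0

Valid (Luhn sum mod 10 = 0)


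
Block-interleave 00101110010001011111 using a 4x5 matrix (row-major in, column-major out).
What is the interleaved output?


Matrix:
  00101
  11001
  00010
  11111
Read columns: 01010101100100111101

01010101100100111101


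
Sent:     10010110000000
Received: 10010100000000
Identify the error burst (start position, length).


XOR: 00000010000000

Burst at position 6, length 1


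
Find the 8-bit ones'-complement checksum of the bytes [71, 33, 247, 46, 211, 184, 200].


Sum = 992 mod 256 = 224
Complement = 31

31


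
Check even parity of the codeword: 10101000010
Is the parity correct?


Number of 1s: 4

Yes, parity is correct (4 ones)


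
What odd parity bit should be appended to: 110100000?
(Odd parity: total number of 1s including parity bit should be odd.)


Number of 1s in data: 3
Parity bit: 0

0


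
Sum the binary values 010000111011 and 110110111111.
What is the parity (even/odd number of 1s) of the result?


010000111011 = 1083
110110111111 = 3519
Sum = 4602 = 1000111111010
1s count = 8

even parity (8 ones in 1000111111010)


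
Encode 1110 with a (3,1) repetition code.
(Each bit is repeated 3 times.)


Each bit -> 3 copies

111111111000


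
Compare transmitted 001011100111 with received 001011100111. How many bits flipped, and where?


XOR: 000000000000

0 errors (received matches sent)


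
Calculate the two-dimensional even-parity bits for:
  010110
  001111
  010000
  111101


Row parities: 1011
Column parities: 110100

Row P: 1011, Col P: 110100, Corner: 1


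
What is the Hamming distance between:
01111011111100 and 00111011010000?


XOR: 01000000101100
Count of 1s: 4

4


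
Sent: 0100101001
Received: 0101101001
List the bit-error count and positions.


XOR: 0001000000

1 error(s) at position(s): 3


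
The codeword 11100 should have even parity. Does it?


Number of 1s: 3

No, parity error (3 ones)


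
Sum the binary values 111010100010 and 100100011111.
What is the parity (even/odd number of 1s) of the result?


111010100010 = 3746
100100011111 = 2335
Sum = 6081 = 1011111000001
1s count = 7

odd parity (7 ones in 1011111000001)


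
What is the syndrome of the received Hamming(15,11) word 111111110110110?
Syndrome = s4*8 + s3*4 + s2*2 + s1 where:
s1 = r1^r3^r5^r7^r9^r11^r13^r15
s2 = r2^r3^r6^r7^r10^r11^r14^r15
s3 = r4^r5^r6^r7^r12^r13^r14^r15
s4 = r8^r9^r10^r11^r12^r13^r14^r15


s1=0, s2=1, s3=0, s4=1

Syndrome = 10 (error at position 10)


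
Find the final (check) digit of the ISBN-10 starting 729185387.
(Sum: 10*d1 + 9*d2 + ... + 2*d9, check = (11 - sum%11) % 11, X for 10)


Weighted sum: 290
290 mod 11 = 4

Check digit: 7


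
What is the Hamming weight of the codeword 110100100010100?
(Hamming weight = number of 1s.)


Counting 1s in 110100100010100

6


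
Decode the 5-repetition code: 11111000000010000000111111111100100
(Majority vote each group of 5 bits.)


Groups: 11111, 00000, 00100, 00000, 11111, 11111, 00100
Majority votes: 1000110

1000110


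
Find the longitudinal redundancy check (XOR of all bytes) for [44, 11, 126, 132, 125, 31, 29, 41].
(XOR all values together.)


XOR chain: 44 ^ 11 ^ 126 ^ 132 ^ 125 ^ 31 ^ 29 ^ 41 = 139

139


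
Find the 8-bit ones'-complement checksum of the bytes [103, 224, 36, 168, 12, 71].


Sum = 614 mod 256 = 102
Complement = 153

153


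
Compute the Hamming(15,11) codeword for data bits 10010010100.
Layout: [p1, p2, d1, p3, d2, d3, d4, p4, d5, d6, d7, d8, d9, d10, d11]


Parity bits: p1=0, p2=1, p3=0, p4=0

011000100010100


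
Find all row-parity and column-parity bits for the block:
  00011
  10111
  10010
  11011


Row parities: 0000
Column parities: 11101

Row P: 0000, Col P: 11101, Corner: 0


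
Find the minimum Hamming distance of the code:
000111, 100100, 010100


Comparing all pairs, minimum distance: 2
Can detect 1 errors, correct 0 errors

2


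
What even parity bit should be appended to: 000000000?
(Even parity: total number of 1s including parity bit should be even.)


Number of 1s in data: 0
Parity bit: 0

0


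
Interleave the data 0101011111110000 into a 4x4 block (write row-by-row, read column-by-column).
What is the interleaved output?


Matrix:
  0101
  0111
  1111
  0000
Read columns: 0010111001101110

0010111001101110


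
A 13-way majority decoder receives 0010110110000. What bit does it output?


Ones: 5 out of 13
Threshold: 7

0 (5/13 voted 1)


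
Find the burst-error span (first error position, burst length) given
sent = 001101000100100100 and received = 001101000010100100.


XOR: 000000000110000000

Burst at position 9, length 2


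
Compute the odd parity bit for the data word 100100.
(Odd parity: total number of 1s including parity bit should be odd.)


Number of 1s in data: 2
Parity bit: 1

1


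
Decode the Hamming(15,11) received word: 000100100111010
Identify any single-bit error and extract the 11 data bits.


Syndrome = 0: no error detected

Data: 00010111010 (no errors)


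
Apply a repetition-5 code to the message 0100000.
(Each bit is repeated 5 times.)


Each bit -> 5 copies

00000111110000000000000000000000000


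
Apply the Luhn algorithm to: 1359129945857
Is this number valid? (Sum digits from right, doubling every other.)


Luhn sum = 65
65 mod 10 = 5

Invalid (Luhn sum mod 10 = 5)


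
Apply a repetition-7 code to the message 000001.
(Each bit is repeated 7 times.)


Each bit -> 7 copies

000000000000000000000000000000000001111111


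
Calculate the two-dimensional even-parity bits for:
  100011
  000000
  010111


Row parities: 100
Column parities: 110100

Row P: 100, Col P: 110100, Corner: 1


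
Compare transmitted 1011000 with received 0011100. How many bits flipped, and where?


XOR: 1000100

2 error(s) at position(s): 0, 4


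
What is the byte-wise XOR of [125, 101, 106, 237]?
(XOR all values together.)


XOR chain: 125 ^ 101 ^ 106 ^ 237 = 159

159


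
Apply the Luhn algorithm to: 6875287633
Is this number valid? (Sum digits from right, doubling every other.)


Luhn sum = 53
53 mod 10 = 3

Invalid (Luhn sum mod 10 = 3)


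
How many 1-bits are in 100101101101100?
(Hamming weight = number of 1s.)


Counting 1s in 100101101101100

8


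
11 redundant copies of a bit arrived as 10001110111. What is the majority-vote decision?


Ones: 7 out of 11
Threshold: 6

1 (7/11 voted 1)


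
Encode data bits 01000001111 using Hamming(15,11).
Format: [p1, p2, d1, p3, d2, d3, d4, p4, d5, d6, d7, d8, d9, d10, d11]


Parity bits: p1=1, p2=0, p3=1, p4=0

100110000001111


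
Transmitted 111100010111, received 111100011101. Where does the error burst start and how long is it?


XOR: 000000001010

Burst at position 8, length 3


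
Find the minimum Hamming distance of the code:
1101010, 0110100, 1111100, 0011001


Comparing all pairs, minimum distance: 2
Can detect 1 errors, correct 0 errors

2


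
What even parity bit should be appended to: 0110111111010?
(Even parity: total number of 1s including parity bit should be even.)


Number of 1s in data: 9
Parity bit: 1

1


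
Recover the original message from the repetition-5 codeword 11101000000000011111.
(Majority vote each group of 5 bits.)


Groups: 11101, 00000, 00000, 11111
Majority votes: 1001

1001


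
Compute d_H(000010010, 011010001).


XOR: 011000011
Count of 1s: 4

4


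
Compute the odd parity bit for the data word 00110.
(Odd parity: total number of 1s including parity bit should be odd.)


Number of 1s in data: 2
Parity bit: 1

1


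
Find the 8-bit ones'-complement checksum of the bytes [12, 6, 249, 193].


Sum = 460 mod 256 = 204
Complement = 51

51


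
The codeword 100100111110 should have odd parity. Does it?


Number of 1s: 7

Yes, parity is correct (7 ones)


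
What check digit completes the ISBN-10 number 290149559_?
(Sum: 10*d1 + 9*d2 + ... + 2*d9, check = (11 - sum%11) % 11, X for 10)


Weighted sum: 230
230 mod 11 = 10

Check digit: 1


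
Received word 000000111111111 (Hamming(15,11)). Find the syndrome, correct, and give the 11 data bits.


Syndrome = 7: error at position 7

Data: 00001111111 (corrected bit 7)


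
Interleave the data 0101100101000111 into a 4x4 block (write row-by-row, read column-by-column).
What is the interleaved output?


Matrix:
  0101
  1001
  0100
  0111
Read columns: 0100101100011101

0100101100011101


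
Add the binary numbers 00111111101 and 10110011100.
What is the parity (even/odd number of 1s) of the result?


00111111101 = 509
10110011100 = 1436
Sum = 1945 = 11110011001
1s count = 7

odd parity (7 ones in 11110011001)


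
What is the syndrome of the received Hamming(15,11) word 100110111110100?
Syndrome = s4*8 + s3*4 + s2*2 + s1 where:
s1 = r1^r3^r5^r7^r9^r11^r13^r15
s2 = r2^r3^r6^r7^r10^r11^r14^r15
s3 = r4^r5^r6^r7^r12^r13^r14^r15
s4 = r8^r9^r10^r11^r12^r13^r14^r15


s1=0, s2=1, s3=0, s4=1

Syndrome = 10 (error at position 10)


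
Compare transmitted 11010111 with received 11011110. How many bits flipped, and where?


XOR: 00001001

2 error(s) at position(s): 4, 7


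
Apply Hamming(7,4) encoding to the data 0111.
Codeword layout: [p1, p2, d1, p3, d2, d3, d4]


Parity bits: p1=0, p2=0, p3=1

0001111


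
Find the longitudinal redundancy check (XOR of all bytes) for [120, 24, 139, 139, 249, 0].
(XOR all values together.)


XOR chain: 120 ^ 24 ^ 139 ^ 139 ^ 249 ^ 0 = 153

153


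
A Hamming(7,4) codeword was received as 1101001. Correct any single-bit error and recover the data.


Syndrome = 0: no error detected

Data: 0001 (no errors)


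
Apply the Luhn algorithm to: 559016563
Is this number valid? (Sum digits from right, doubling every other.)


Luhn sum = 30
30 mod 10 = 0

Valid (Luhn sum mod 10 = 0)


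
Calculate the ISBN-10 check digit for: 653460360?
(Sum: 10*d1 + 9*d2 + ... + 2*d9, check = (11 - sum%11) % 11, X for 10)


Weighted sum: 223
223 mod 11 = 3

Check digit: 8


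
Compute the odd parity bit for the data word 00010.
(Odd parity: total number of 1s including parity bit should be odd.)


Number of 1s in data: 1
Parity bit: 0

0


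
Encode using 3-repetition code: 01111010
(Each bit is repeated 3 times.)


Each bit -> 3 copies

000111111111111000111000


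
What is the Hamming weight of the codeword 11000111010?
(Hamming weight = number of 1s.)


Counting 1s in 11000111010

6


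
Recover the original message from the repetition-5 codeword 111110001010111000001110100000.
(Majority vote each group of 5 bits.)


Groups: 11111, 00010, 10111, 00000, 11101, 00000
Majority votes: 101010

101010


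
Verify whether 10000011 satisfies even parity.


Number of 1s: 3

No, parity error (3 ones)


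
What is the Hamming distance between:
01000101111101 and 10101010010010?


XOR: 11101111101111
Count of 1s: 12

12


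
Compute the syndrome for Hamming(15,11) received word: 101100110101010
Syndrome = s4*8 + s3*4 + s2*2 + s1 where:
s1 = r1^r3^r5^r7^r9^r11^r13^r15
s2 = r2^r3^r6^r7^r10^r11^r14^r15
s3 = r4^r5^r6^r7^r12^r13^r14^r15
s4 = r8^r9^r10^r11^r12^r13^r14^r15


s1=1, s2=0, s3=0, s4=0

Syndrome = 1 (error at position 1)


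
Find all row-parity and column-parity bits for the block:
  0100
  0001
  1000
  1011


Row parities: 1111
Column parities: 0110

Row P: 1111, Col P: 0110, Corner: 0


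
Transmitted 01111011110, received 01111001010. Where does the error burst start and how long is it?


XOR: 00000010100

Burst at position 6, length 3


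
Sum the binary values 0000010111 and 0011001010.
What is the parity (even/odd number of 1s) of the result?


0000010111 = 23
0011001010 = 202
Sum = 225 = 11100001
1s count = 4

even parity (4 ones in 11100001)


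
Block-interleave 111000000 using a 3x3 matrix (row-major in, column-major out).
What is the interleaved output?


Matrix:
  111
  000
  000
Read columns: 100100100

100100100


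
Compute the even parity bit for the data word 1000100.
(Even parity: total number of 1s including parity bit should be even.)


Number of 1s in data: 2
Parity bit: 0

0


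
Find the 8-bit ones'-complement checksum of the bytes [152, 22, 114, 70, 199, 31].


Sum = 588 mod 256 = 76
Complement = 179

179


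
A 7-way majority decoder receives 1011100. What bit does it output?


Ones: 4 out of 7
Threshold: 4

1 (4/7 voted 1)


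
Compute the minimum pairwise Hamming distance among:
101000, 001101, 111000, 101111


Comparing all pairs, minimum distance: 1
Can detect 0 errors, correct 0 errors

1


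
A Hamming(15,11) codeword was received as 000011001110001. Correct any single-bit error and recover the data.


Syndrome = 4: error at position 4

Data: 01101110001 (corrected bit 4)


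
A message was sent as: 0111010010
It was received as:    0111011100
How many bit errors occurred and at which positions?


XOR: 0000001110

3 error(s) at position(s): 6, 7, 8


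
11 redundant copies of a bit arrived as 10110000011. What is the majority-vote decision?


Ones: 5 out of 11
Threshold: 6

0 (5/11 voted 1)


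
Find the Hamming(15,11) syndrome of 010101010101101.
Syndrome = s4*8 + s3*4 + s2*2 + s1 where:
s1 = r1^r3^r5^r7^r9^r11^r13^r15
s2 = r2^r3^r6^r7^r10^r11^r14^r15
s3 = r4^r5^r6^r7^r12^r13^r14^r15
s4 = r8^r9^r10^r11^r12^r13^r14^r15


s1=0, s2=0, s3=1, s4=1

Syndrome = 12 (error at position 12)


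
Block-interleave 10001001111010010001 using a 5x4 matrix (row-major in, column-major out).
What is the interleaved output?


Matrix:
  1000
  1001
  1110
  1001
  0001
Read columns: 11110001000010001011

11110001000010001011


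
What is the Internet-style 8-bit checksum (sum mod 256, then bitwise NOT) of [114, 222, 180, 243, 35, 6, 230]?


Sum = 1030 mod 256 = 6
Complement = 249

249


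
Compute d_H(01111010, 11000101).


XOR: 10111111
Count of 1s: 7

7


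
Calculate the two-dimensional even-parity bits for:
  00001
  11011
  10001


Row parities: 100
Column parities: 01011

Row P: 100, Col P: 01011, Corner: 1


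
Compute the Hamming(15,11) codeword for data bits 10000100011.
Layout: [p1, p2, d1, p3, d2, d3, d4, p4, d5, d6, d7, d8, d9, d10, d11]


Parity bits: p1=0, p2=0, p3=0, p4=1

001000010100011


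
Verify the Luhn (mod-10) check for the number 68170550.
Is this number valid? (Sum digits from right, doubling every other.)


Luhn sum = 26
26 mod 10 = 6

Invalid (Luhn sum mod 10 = 6)


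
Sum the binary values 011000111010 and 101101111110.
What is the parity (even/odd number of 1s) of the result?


011000111010 = 1594
101101111110 = 2942
Sum = 4536 = 1000110111000
1s count = 6

even parity (6 ones in 1000110111000)


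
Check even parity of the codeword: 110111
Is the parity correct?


Number of 1s: 5

No, parity error (5 ones)


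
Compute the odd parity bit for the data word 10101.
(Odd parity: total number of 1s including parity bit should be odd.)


Number of 1s in data: 3
Parity bit: 0

0


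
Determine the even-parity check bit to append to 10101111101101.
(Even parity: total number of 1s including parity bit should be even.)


Number of 1s in data: 10
Parity bit: 0

0


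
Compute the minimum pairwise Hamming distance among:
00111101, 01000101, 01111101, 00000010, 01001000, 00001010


Comparing all pairs, minimum distance: 1
Can detect 0 errors, correct 0 errors

1


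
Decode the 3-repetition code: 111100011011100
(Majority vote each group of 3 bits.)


Groups: 111, 100, 011, 011, 100
Majority votes: 10110

10110


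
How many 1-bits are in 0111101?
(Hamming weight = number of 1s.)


Counting 1s in 0111101

5


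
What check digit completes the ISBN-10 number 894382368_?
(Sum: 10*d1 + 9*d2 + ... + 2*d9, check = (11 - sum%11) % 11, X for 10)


Weighted sum: 318
318 mod 11 = 10

Check digit: 1


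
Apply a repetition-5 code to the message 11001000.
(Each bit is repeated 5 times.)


Each bit -> 5 copies

1111111111000000000011111000000000000000


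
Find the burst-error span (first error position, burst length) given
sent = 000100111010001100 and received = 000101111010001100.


XOR: 000001000000000000

Burst at position 5, length 1


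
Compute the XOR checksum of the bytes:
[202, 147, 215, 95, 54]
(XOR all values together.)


XOR chain: 202 ^ 147 ^ 215 ^ 95 ^ 54 = 231

231


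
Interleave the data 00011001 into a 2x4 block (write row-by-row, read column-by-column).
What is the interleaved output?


Matrix:
  0001
  1001
Read columns: 01000011

01000011


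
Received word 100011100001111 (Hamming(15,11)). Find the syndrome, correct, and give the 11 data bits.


Syndrome = 5: error at position 5

Data: 00110001111 (corrected bit 5)


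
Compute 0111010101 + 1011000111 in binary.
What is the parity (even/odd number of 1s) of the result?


0111010101 = 469
1011000111 = 711
Sum = 1180 = 10010011100
1s count = 5

odd parity (5 ones in 10010011100)


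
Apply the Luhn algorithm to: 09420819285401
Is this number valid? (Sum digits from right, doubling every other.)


Luhn sum = 56
56 mod 10 = 6

Invalid (Luhn sum mod 10 = 6)


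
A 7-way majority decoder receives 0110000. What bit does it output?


Ones: 2 out of 7
Threshold: 4

0 (2/7 voted 1)


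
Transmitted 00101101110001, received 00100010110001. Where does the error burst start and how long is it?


XOR: 00001111000000

Burst at position 4, length 4


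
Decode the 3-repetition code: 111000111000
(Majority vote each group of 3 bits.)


Groups: 111, 000, 111, 000
Majority votes: 1010

1010


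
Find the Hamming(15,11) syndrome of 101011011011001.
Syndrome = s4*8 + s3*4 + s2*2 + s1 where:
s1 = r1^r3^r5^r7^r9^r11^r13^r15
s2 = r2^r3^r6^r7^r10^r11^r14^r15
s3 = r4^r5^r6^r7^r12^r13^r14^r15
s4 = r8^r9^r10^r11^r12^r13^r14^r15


s1=0, s2=0, s3=0, s4=1

Syndrome = 8 (error at position 8)


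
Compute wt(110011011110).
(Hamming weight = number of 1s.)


Counting 1s in 110011011110

8


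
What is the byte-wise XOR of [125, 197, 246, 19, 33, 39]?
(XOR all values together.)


XOR chain: 125 ^ 197 ^ 246 ^ 19 ^ 33 ^ 39 = 91

91


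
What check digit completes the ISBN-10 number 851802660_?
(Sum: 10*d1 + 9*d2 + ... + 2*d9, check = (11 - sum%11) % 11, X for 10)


Weighted sum: 241
241 mod 11 = 10

Check digit: 1


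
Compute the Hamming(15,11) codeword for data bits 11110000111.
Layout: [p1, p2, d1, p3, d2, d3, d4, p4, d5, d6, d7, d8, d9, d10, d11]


Parity bits: p1=1, p2=1, p3=0, p4=1

111011110000111


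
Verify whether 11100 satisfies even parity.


Number of 1s: 3

No, parity error (3 ones)


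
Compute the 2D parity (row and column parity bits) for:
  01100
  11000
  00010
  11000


Row parities: 0010
Column parities: 01110

Row P: 0010, Col P: 01110, Corner: 1


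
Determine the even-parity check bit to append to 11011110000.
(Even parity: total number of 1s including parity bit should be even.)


Number of 1s in data: 6
Parity bit: 0

0


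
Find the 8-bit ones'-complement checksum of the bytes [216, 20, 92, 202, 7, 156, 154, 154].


Sum = 1001 mod 256 = 233
Complement = 22

22


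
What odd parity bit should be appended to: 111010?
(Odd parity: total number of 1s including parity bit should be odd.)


Number of 1s in data: 4
Parity bit: 1

1


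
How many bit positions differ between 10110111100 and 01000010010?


XOR: 11110101110
Count of 1s: 8

8


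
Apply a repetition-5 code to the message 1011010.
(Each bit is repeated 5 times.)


Each bit -> 5 copies

11111000001111111111000001111100000


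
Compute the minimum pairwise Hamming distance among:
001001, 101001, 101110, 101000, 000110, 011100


Comparing all pairs, minimum distance: 1
Can detect 0 errors, correct 0 errors

1


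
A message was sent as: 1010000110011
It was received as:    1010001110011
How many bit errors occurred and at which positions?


XOR: 0000001000000

1 error(s) at position(s): 6


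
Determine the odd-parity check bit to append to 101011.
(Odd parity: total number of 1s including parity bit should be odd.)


Number of 1s in data: 4
Parity bit: 1

1


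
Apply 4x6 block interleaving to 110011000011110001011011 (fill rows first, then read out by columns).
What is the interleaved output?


Matrix:
  110011
  000011
  110001
  011011
Read columns: 101010110001000011011111

101010110001000011011111


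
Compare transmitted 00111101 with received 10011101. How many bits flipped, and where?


XOR: 10100000

2 error(s) at position(s): 0, 2


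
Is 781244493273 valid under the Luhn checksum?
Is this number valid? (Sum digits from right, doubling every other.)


Luhn sum = 62
62 mod 10 = 2

Invalid (Luhn sum mod 10 = 2)


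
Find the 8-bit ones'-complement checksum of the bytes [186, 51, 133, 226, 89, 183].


Sum = 868 mod 256 = 100
Complement = 155

155


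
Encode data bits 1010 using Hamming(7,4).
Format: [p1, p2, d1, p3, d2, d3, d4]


Parity bits: p1=1, p2=0, p3=1

1011010


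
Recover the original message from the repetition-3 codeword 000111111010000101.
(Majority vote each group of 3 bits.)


Groups: 000, 111, 111, 010, 000, 101
Majority votes: 011001

011001


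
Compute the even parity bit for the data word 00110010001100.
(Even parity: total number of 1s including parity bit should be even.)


Number of 1s in data: 5
Parity bit: 1

1


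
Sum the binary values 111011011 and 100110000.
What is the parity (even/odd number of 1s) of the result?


111011011 = 475
100110000 = 304
Sum = 779 = 1100001011
1s count = 5

odd parity (5 ones in 1100001011)


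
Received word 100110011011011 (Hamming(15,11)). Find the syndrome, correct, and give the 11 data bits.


Syndrome = 7: error at position 7

Data: 01011011011 (corrected bit 7)


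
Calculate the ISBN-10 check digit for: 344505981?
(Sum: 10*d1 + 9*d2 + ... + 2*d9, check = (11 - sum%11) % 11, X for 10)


Weighted sum: 220
220 mod 11 = 0

Check digit: 0


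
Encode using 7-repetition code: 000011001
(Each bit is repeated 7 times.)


Each bit -> 7 copies

000000000000000000000000000011111111111111000000000000001111111


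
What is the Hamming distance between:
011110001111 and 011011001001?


XOR: 000101000110
Count of 1s: 4

4


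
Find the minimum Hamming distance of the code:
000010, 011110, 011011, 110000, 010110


Comparing all pairs, minimum distance: 1
Can detect 0 errors, correct 0 errors

1


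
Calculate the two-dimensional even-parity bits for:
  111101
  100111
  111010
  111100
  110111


Row parities: 10001
Column parities: 101011

Row P: 10001, Col P: 101011, Corner: 0


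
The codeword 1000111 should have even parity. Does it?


Number of 1s: 4

Yes, parity is correct (4 ones)


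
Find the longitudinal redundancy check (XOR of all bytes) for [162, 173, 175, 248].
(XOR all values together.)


XOR chain: 162 ^ 173 ^ 175 ^ 248 = 88

88


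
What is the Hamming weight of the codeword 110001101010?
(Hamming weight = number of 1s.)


Counting 1s in 110001101010

6


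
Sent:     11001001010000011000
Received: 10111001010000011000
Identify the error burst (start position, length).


XOR: 01110000000000000000

Burst at position 1, length 3


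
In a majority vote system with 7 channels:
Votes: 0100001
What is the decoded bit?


Ones: 2 out of 7
Threshold: 4

0 (2/7 voted 1)


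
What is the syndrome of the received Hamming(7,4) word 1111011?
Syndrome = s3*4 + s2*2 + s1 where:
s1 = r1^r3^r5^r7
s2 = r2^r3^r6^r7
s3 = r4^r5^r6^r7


s1=1, s2=0, s3=1

Syndrome = 5 (error at position 5)


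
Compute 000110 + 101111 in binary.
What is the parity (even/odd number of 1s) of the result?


000110 = 6
101111 = 47
Sum = 53 = 110101
1s count = 4

even parity (4 ones in 110101)


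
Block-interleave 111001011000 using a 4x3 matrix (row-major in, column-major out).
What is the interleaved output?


Matrix:
  111
  001
  011
  000
Read columns: 100010101110

100010101110


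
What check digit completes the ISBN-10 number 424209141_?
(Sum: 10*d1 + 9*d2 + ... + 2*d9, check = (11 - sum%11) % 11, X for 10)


Weighted sum: 167
167 mod 11 = 2

Check digit: 9


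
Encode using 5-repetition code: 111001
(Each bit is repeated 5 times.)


Each bit -> 5 copies

111111111111111000000000011111


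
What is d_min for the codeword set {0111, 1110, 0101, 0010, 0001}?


Comparing all pairs, minimum distance: 1
Can detect 0 errors, correct 0 errors

1


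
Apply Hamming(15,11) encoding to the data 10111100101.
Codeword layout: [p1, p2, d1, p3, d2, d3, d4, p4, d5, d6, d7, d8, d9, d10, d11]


Parity bits: p1=1, p2=1, p3=0, p4=0

111001101100101


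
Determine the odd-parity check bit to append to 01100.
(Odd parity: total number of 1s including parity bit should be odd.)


Number of 1s in data: 2
Parity bit: 1

1
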